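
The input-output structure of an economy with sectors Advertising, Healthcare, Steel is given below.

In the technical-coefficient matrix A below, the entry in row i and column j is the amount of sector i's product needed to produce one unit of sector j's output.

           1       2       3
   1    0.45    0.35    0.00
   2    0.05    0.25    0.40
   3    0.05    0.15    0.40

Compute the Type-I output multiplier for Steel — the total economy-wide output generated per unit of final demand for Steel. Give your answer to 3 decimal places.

m_3 = 3.832

I − A =
  [   0.55    -0.35     0.00]
  [  -0.05     0.75    -0.40]
  [  -0.05    -0.15     0.60]
Cofactors of I−A, C_ij = (−1)^(i+j)·(minor ij) (rows/columns in the sector order above):
  C_11 = (0.75)(0.60) − (-0.40)(-0.15) = 0.3900
  C_12 = −[(-0.05)(0.60) − (-0.40)(-0.05)] = 0.0500
  C_13 = (-0.05)(-0.15) − (0.75)(-0.05) = 0.0450
  C_21 = −[(-0.35)(0.60) − (0.00)(-0.15)] = 0.2100
  C_22 = (0.55)(0.60) − (0.00)(-0.05) = 0.3300
  C_23 = −[(0.55)(-0.15) − (-0.35)(-0.05)] = 0.1000
  C_31 = (-0.35)(-0.40) − (0.00)(0.75) = 0.1400
  C_32 = −[(0.55)(-0.40) − (0.00)(-0.05)] = 0.2200
  C_33 = (0.55)(0.75) − (-0.35)(-0.05) = 0.3950
det(I−A) = Σ_j (I−A)_1j·C_1j = (0.55)(0.3900) + (-0.35)(0.0500) + (0.00)(0.0450) = 0.1970
adj(I−A) = Cᵀ =
  [ 0.3900   0.2100   0.1400]
  [ 0.0500   0.3300   0.2200]
  [ 0.0450   0.1000   0.3950]
(I − A)⁻¹ = adj(I−A) / det(I−A) ≈
  [   1.9797     1.0660     0.7107]
  [   0.2538     1.6751     1.1168]
  [   0.2284     0.5076     2.0051]
The output multiplier for sector j is the column-j sum of the Leontief inverse (I − A)⁻¹ = adj(I−A) / det(I−A).
Column 3 of adj(I−A): (0.1400, 0.2200, 0.3950); det(I−A) = 0.1970.
m_3 = (0.1400 + 0.2200 + 0.3950) / 0.1970 = 0.755 / 0.1970 ≈ 3.832.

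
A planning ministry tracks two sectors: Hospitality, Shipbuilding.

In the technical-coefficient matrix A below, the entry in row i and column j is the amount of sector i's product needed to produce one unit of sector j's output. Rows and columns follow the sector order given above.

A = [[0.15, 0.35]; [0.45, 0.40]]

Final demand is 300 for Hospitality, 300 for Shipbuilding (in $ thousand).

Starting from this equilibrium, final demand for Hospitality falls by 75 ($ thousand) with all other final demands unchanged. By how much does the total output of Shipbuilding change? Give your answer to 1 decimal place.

Δx_S = -95.7

I − A =
  [   0.85    -0.35]
  [  -0.45     0.60]
det(I−A) = (0.85)(0.60) − (-0.35)(-0.45) = 0.3525
adj(I−A) = [[0.60, 0.35], [0.45, 0.85]]
(I − A)⁻¹ = adj(I−A) / det(I−A) ≈
  [   1.7021     0.9929]
  [   1.2766     2.4113]
Δx = (I − A)⁻¹ Δd with Δd having -75 in the Hospitality component and 0 elsewhere.
So Δx_S = L_SH · (-75), where L_SH = adj(I−A)_SH / det(I−A) = 0.45 / 0.3525.
Δx_S = 0.45 × (-75) / 0.3525 = -33.75 / 0.3525 ≈ -95.7.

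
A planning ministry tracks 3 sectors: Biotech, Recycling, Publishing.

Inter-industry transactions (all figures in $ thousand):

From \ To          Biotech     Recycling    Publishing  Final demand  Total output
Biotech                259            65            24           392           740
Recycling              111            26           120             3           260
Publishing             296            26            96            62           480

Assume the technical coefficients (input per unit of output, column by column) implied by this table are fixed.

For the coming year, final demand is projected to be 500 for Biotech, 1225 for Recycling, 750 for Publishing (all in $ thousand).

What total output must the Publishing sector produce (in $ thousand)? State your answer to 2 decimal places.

Technical coefficients a_ij = z_ij / X_j:
  a_11 = 259/740 = 0.35, a_21 = 111/740 = 0.15, a_31 = 296/740 = 0.40
  a_12 = 65/260 = 0.25, a_22 = 26/260 = 0.10, a_32 = 26/260 = 0.10
  a_13 = 24/480 = 0.05, a_23 = 120/480 = 0.25, a_33 = 96/480 = 0.20
I − A =
  [   0.65    -0.25    -0.05]
  [  -0.15     0.90    -0.25]
  [  -0.40    -0.10     0.80]
Cofactors of I−A, C_ij = (−1)^(i+j)·(minor ij) (rows/columns in the sector order above):
  C_11 = (0.90)(0.80) − (-0.25)(-0.10) = 0.6950
  C_12 = −[(-0.15)(0.80) − (-0.25)(-0.40)] = 0.2200
  C_13 = (-0.15)(-0.10) − (0.90)(-0.40) = 0.3750
  C_21 = −[(-0.25)(0.80) − (-0.05)(-0.10)] = 0.2050
  C_22 = (0.65)(0.80) − (-0.05)(-0.40) = 0.5000
  C_23 = −[(0.65)(-0.10) − (-0.25)(-0.40)] = 0.1650
  C_31 = (-0.25)(-0.25) − (-0.05)(0.90) = 0.1075
  C_32 = −[(0.65)(-0.25) − (-0.05)(-0.15)] = 0.1700
  C_33 = (0.65)(0.90) − (-0.25)(-0.15) = 0.5475
det(I−A) = Σ_j (I−A)_1j·C_1j = (0.65)(0.6950) + (-0.25)(0.2200) + (-0.05)(0.3750) = 0.3780
adj(I−A) = Cᵀ =
  [ 0.6950   0.2050   0.1075]
  [ 0.2200   0.5000   0.1700]
  [ 0.3750   0.1650   0.5475]
(I − A)⁻¹ = adj(I−A) / det(I−A) ≈
  [   1.8386     0.5423     0.2844]
  [   0.5820     1.3228     0.4497]
  [   0.9921     0.4365     1.4484]
x = (I − A)⁻¹ d = adj(I−A)·d / det(I−A), with det(I−A) = 0.3780:
  x_1 = (0.6950·500 + 0.2050·1225 + 0.1075·750) / 0.3780 = 679.25 / 0.3780 ≈ 1796.96
  x_2 = (0.2200·500 + 0.5000·1225 + 0.1700·750) / 0.3780 = 850.00 / 0.3780 ≈ 2248.68
  x_3 = (0.3750·500 + 0.1650·1225 + 0.5475·750) / 0.3780 = 800.25 / 0.3780 ≈ 2117.06

x_3 = 2117.06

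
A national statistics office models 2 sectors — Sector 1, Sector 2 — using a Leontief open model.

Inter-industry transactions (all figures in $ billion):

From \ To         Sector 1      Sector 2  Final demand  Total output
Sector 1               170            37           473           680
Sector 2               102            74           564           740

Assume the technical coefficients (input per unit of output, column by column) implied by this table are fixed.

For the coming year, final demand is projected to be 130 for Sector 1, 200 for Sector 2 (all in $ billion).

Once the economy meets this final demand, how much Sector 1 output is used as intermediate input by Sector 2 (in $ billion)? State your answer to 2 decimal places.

Technical coefficients a_ij = z_ij / X_j:
  a_11 = 170/680 = 0.25, a_21 = 102/680 = 0.15
  a_12 = 37/740 = 0.05, a_22 = 74/740 = 0.10
I − A =
  [   0.75    -0.05]
  [  -0.15     0.90]
det(I−A) = (0.75)(0.90) − (-0.05)(-0.15) = 0.6675
adj(I−A) = [[0.90, 0.05], [0.15, 0.75]]
(I − A)⁻¹ = adj(I−A) / det(I−A) ≈
  [   1.3483     0.0749]
  [   0.2247     1.1236]
First solve x = (I − A)⁻¹ d = adj(I−A)·d / det(I−A); in particular x_2 = (0.15·130 + 0.75·200) / 0.6675 = 169.50 / 0.6675 ≈ 253.9326.
Intermediate flow from 1 to 2: z_12 = a_12 · x_2 = 0.05 × 169.50 / 0.6675 = 8.475 / 0.6675 ≈ 12.70.

z_12 = 12.70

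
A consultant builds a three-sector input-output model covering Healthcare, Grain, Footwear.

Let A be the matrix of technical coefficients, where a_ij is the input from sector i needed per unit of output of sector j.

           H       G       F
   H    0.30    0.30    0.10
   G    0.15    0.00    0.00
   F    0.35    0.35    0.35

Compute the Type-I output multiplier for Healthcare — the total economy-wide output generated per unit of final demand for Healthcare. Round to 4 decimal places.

I − A =
  [   0.70    -0.30    -0.10]
  [  -0.15     1.00     0.00]
  [  -0.35    -0.35     0.65]
Cofactors of I−A, C_ij = (−1)^(i+j)·(minor ij) (rows/columns in the sector order above):
  C_11 = (1.00)(0.65) − (0.00)(-0.35) = 0.6500
  C_12 = −[(-0.15)(0.65) − (0.00)(-0.35)] = 0.0975
  C_13 = (-0.15)(-0.35) − (1.00)(-0.35) = 0.4025
  C_21 = −[(-0.30)(0.65) − (-0.10)(-0.35)] = 0.2300
  C_22 = (0.70)(0.65) − (-0.10)(-0.35) = 0.4200
  C_23 = −[(0.70)(-0.35) − (-0.30)(-0.35)] = 0.3500
  C_31 = (-0.30)(0.00) − (-0.10)(1.00) = 0.1000
  C_32 = −[(0.70)(0.00) − (-0.10)(-0.15)] = 0.0150
  C_33 = (0.70)(1.00) − (-0.30)(-0.15) = 0.6550
det(I−A) = Σ_j (I−A)_1j·C_1j = (0.70)(0.6500) + (-0.30)(0.0975) + (-0.10)(0.4025) = 0.3855
adj(I−A) = Cᵀ =
  [ 0.6500   0.2300   0.1000]
  [ 0.0975   0.4200   0.0150]
  [ 0.4025   0.3500   0.6550]
(I − A)⁻¹ = adj(I−A) / det(I−A) ≈
  [   1.68612     0.59663     0.25940]
  [   0.25292     1.08949     0.03891]
  [   1.04410     0.90791     1.69909]
The output multiplier for sector j is the column-j sum of the Leontief inverse (I − A)⁻¹ = adj(I−A) / det(I−A).
Column H of adj(I−A): (0.6500, 0.0975, 0.4025); det(I−A) = 0.3855.
m_H = (0.6500 + 0.0975 + 0.4025) / 0.3855 = 1.15 / 0.3855 ≈ 2.9831.

m_H = 2.9831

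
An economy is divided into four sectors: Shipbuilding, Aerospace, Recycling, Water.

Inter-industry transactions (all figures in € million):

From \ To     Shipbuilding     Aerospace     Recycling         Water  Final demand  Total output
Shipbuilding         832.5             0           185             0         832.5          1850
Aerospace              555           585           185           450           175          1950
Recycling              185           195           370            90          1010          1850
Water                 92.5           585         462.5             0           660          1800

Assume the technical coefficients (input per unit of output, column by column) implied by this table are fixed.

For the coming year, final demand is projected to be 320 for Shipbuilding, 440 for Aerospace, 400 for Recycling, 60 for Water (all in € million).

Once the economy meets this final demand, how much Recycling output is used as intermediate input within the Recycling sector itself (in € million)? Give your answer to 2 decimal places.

z_RR = 159.18

Technical coefficients a_ij = z_ij / X_j:
  a_SS = 832.5/1850 = 0.45, a_AS = 555/1850 = 0.30, a_RS = 185/1850 = 0.10, a_WS = 92.5/1850 = 0.05
  a_SA = 0/1950 = 0.00, a_AA = 585/1950 = 0.30, a_RA = 195/1950 = 0.10, a_WA = 585/1950 = 0.30
  a_SR = 185/1850 = 0.10, a_AR = 185/1850 = 0.10, a_RR = 370/1850 = 0.20, a_WR = 462.5/1850 = 0.25
  a_SW = 0/1800 = 0.00, a_AW = 450/1800 = 0.25, a_RW = 90/1800 = 0.05, a_WW = 0/1800 = 0.00
I − A =
  [   0.55     0.00    -0.10     0.00]
  [  -0.30     0.70    -0.10    -0.25]
  [  -0.10    -0.10     0.80    -0.05]
  [  -0.05    -0.30    -0.25     1.00]
Compute the cofactors C_ij = (−1)^(i+j)·(3×3 minor ij) of I−A; the adjugate is their transpose:
adj(I−A) = Cᵀ =
  [ 0.473500   0.011500   0.062500   0.006000]
  [ 0.262750   0.422875   0.120625   0.111750]
  [ 0.100000   0.063250   0.343750   0.033000]
  [ 0.127500   0.143250   0.125250   0.292500]
det(I−A) = Σ_j (I−A)_1j·C_1j = (0.55)(0.473500) + (0.00)(0.262750) + (-0.10)(0.100000) + (0.00)(0.127500) = 0.250425
(I − A)⁻¹ = adj(I−A) / det(I−A) ≈
  [   1.8908     0.0459     0.2496     0.0240]
  [   1.0492     1.6886     0.4817     0.4462]
  [   0.3993     0.2526     1.3727     0.1318]
  [   0.5091     0.5720     0.5001     1.1680]
First solve x = (I − A)⁻¹ d = adj(I−A)·d / det(I−A); in particular x_R = (0.100000·320 + 0.063250·440 + 0.343750·400 + 0.033000·60) / 0.250425 = 199.31 / 0.250425 ≈ 795.8870.
Intermediate flow from R to R: z_RR = a_RR · x_R = 0.20 × 199.31 / 0.250425 = 39.862 / 0.250425 ≈ 159.18.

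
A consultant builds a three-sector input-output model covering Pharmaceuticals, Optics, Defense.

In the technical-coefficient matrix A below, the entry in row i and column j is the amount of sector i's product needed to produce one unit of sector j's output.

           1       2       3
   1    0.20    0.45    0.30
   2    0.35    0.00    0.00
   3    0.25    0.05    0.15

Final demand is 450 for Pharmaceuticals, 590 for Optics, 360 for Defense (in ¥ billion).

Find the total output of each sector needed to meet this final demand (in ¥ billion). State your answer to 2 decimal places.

x_1 = 1556.27, x_2 = 1134.69, x_3 = 948.00

I − A =
  [   0.80    -0.45    -0.30]
  [  -0.35     1.00     0.00]
  [  -0.25    -0.05     0.85]
Cofactors of I−A, C_ij = (−1)^(i+j)·(minor ij) (rows/columns in the sector order above):
  C_11 = (1.00)(0.85) − (0.00)(-0.05) = 0.8500
  C_12 = −[(-0.35)(0.85) − (0.00)(-0.25)] = 0.2975
  C_13 = (-0.35)(-0.05) − (1.00)(-0.25) = 0.2675
  C_21 = −[(-0.45)(0.85) − (-0.30)(-0.05)] = 0.3975
  C_22 = (0.80)(0.85) − (-0.30)(-0.25) = 0.6050
  C_23 = −[(0.80)(-0.05) − (-0.45)(-0.25)] = 0.1525
  C_31 = (-0.45)(0.00) − (-0.30)(1.00) = 0.3000
  C_32 = −[(0.80)(0.00) − (-0.30)(-0.35)] = 0.1050
  C_33 = (0.80)(1.00) − (-0.45)(-0.35) = 0.6425
det(I−A) = Σ_j (I−A)_1j·C_1j = (0.80)(0.8500) + (-0.45)(0.2975) + (-0.30)(0.2675) = 0.465875
adj(I−A) = Cᵀ =
  [ 0.8500   0.3975   0.3000]
  [ 0.2975   0.6050   0.1050]
  [ 0.2675   0.1525   0.6425]
(I − A)⁻¹ = adj(I−A) / det(I−A) ≈
  [   1.8245     0.8532     0.6439]
  [   0.6386     1.2986     0.2254]
  [   0.5742     0.3273     1.3791]
x = (I − A)⁻¹ d = adj(I−A)·d / det(I−A), with det(I−A) = 0.465875:
  x_1 = (0.8500·450 + 0.3975·590 + 0.3000·360) / 0.465875 = 725.025 / 0.465875 ≈ 1556.27
  x_2 = (0.2975·450 + 0.6050·590 + 0.1050·360) / 0.465875 = 528.625 / 0.465875 ≈ 1134.69
  x_3 = (0.2675·450 + 0.1525·590 + 0.6425·360) / 0.465875 = 441.65 / 0.465875 ≈ 948.00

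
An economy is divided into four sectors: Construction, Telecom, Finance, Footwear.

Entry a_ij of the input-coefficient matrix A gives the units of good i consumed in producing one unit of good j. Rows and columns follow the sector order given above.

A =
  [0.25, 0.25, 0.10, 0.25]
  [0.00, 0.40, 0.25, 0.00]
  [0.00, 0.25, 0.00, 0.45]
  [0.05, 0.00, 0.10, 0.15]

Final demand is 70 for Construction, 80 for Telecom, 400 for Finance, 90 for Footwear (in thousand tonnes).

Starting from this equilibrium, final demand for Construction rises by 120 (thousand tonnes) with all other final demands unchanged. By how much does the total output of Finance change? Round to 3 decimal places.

I − A =
  [   0.75    -0.25    -0.10    -0.25]
  [   0.00     0.60    -0.25     0.00]
  [   0.00    -0.25     1.00    -0.45]
  [  -0.05     0.00    -0.10     0.85]
Compute the cofactors C_ij = (−1)^(i+j)·(3×3 minor ij) of I−A; the adjugate is their transpose:
adj(I−A) = Cᵀ =
  [ 0.429875   0.228750   0.119125   0.189500]
  [ 0.005625   0.589000   0.156250   0.084375]
  [ 0.013500   0.161875   0.375000   0.202500]
  [ 0.026875   0.032500   0.051125   0.403125]
det(I−A) = Σ_j (I−A)_1j·C_1j = (0.75)(0.429875) + (-0.25)(0.005625) + (-0.10)(0.013500) + (-0.25)(0.026875) = 0.31293125
(I − A)⁻¹ = adj(I−A) / det(I−A) ≈
  [   1.3737     0.7310     0.3807     0.6056]
  [   0.0180     1.8822     0.4993     0.2696]
  [   0.0431     0.5173     1.1983     0.6471]
  [   0.0859     0.1039     0.1634     1.2882]
Δx = (I − A)⁻¹ Δd with Δd having +120 in the Construction component and 0 elsewhere.
So Δx_3 = L_31 · (+120), where L_31 = adj(I−A)_31 / det(I−A) = 0.013500 / 0.31293125.
Δx_3 = 0.013500 × (+120) / 0.31293125 = 1.62 / 0.31293125 ≈ 5.177.

Δx_3 = 5.177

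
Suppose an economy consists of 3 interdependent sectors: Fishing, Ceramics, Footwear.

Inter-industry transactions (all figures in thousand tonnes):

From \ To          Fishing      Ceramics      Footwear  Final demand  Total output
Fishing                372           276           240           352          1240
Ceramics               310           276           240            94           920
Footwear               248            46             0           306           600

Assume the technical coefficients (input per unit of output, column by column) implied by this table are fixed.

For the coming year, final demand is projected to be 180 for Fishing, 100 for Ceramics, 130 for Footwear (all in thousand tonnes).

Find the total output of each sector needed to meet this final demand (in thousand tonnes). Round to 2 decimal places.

x_1 = 653.16, x_2 = 540.51, x_3 = 287.66

Technical coefficients a_ij = z_ij / X_j:
  a_11 = 372/1240 = 0.30, a_21 = 310/1240 = 0.25, a_31 = 248/1240 = 0.20
  a_12 = 276/920 = 0.30, a_22 = 276/920 = 0.30, a_32 = 46/920 = 0.05
  a_13 = 240/600 = 0.40, a_23 = 240/600 = 0.40, a_33 = 0/600 = 0.00
I − A =
  [   0.70    -0.30    -0.40]
  [  -0.25     0.70    -0.40]
  [  -0.20    -0.05     1.00]
Cofactors of I−A, C_ij = (−1)^(i+j)·(minor ij) (rows/columns in the sector order above):
  C_11 = (0.70)(1.00) − (-0.40)(-0.05) = 0.6800
  C_12 = −[(-0.25)(1.00) − (-0.40)(-0.20)] = 0.3300
  C_13 = (-0.25)(-0.05) − (0.70)(-0.20) = 0.1525
  C_21 = −[(-0.30)(1.00) − (-0.40)(-0.05)] = 0.3200
  C_22 = (0.70)(1.00) − (-0.40)(-0.20) = 0.6200
  C_23 = −[(0.70)(-0.05) − (-0.30)(-0.20)] = 0.0950
  C_31 = (-0.30)(-0.40) − (-0.40)(0.70) = 0.4000
  C_32 = −[(0.70)(-0.40) − (-0.40)(-0.25)] = 0.3800
  C_33 = (0.70)(0.70) − (-0.30)(-0.25) = 0.4150
det(I−A) = Σ_j (I−A)_1j·C_1j = (0.70)(0.6800) + (-0.30)(0.3300) + (-0.40)(0.1525) = 0.3160
adj(I−A) = Cᵀ =
  [ 0.6800   0.3200   0.4000]
  [ 0.3300   0.6200   0.3800]
  [ 0.1525   0.0950   0.4150]
(I − A)⁻¹ = adj(I−A) / det(I−A) ≈
  [   2.1519     1.0127     1.2658]
  [   1.0443     1.9620     1.2025]
  [   0.4826     0.3006     1.3133]
x = (I − A)⁻¹ d = adj(I−A)·d / det(I−A), with det(I−A) = 0.3160:
  x_1 = (0.6800·180 + 0.3200·100 + 0.4000·130) / 0.3160 = 206.40 / 0.3160 ≈ 653.16
  x_2 = (0.3300·180 + 0.6200·100 + 0.3800·130) / 0.3160 = 170.80 / 0.3160 ≈ 540.51
  x_3 = (0.1525·180 + 0.0950·100 + 0.4150·130) / 0.3160 = 90.90 / 0.3160 ≈ 287.66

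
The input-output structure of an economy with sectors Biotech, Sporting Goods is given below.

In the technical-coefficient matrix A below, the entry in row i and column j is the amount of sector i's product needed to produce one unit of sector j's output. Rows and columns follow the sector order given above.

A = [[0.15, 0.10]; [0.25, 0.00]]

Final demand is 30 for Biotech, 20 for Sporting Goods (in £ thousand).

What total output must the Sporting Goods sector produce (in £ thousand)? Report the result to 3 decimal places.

x_S = 29.697

I − A =
  [   0.85    -0.10]
  [  -0.25     1.00]
det(I−A) = (0.85)(1.00) − (-0.10)(-0.25) = 0.8250
adj(I−A) = [[1.00, 0.10], [0.25, 0.85]]
(I − A)⁻¹ = adj(I−A) / det(I−A) ≈
  [   1.2121     0.1212]
  [   0.3030     1.0303]
x = (I − A)⁻¹ d = adj(I−A)·d / det(I−A), with det(I−A) = 0.8250:
  x_B = (1.00·30 + 0.10·20) / 0.8250 = 32.00 / 0.8250 ≈ 38.788
  x_S = (0.25·30 + 0.85·20) / 0.8250 = 24.50 / 0.8250 ≈ 29.697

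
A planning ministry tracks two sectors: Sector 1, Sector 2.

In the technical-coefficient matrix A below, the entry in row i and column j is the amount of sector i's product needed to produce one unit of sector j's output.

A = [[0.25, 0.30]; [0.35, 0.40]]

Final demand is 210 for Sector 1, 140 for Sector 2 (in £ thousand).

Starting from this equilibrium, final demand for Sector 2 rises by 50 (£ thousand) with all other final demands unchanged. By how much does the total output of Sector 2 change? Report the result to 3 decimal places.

Δx_2 = 108.696

I − A =
  [   0.75    -0.30]
  [  -0.35     0.60]
det(I−A) = (0.75)(0.60) − (-0.30)(-0.35) = 0.3450
adj(I−A) = [[0.60, 0.30], [0.35, 0.75]]
(I − A)⁻¹ = adj(I−A) / det(I−A) ≈
  [   1.7391     0.8696]
  [   1.0145     2.1739]
Δx = (I − A)⁻¹ Δd with Δd having +50 in the Sector 2 component and 0 elsewhere.
So Δx_2 = L_22 · (+50), where L_22 = adj(I−A)_22 / det(I−A) = 0.75 / 0.3450.
Δx_2 = 0.75 × (+50) / 0.3450 = 37.50 / 0.3450 ≈ 108.696.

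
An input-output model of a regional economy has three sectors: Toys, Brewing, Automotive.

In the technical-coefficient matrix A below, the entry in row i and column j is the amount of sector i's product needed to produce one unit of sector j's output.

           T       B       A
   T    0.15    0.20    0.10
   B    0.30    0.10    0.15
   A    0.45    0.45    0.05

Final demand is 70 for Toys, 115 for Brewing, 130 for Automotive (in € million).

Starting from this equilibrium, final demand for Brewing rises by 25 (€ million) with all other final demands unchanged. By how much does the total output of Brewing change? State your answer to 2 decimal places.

I − A =
  [   0.85    -0.20    -0.10]
  [  -0.30     0.90    -0.15]
  [  -0.45    -0.45     0.95]
Cofactors of I−A, C_ij = (−1)^(i+j)·(minor ij) (rows/columns in the sector order above):
  C_11 = (0.90)(0.95) − (-0.15)(-0.45) = 0.7875
  C_12 = −[(-0.30)(0.95) − (-0.15)(-0.45)] = 0.3525
  C_13 = (-0.30)(-0.45) − (0.90)(-0.45) = 0.5400
  C_21 = −[(-0.20)(0.95) − (-0.10)(-0.45)] = 0.2350
  C_22 = (0.85)(0.95) − (-0.10)(-0.45) = 0.7625
  C_23 = −[(0.85)(-0.45) − (-0.20)(-0.45)] = 0.4725
  C_31 = (-0.20)(-0.15) − (-0.10)(0.90) = 0.1200
  C_32 = −[(0.85)(-0.15) − (-0.10)(-0.30)] = 0.1575
  C_33 = (0.85)(0.90) − (-0.20)(-0.30) = 0.7050
det(I−A) = Σ_j (I−A)_1j·C_1j = (0.85)(0.7875) + (-0.20)(0.3525) + (-0.10)(0.5400) = 0.544875
adj(I−A) = Cᵀ =
  [ 0.7875   0.2350   0.1200]
  [ 0.3525   0.7625   0.1575]
  [ 0.5400   0.4725   0.7050]
(I − A)⁻¹ = adj(I−A) / det(I−A) ≈
  [   1.4453     0.4313     0.2202]
  [   0.6469     1.3994     0.2891]
  [   0.9911     0.8672     1.2939]
Δx = (I − A)⁻¹ Δd with Δd having +25 in the Brewing component and 0 elsewhere.
So Δx_B = L_BB · (+25), where L_BB = adj(I−A)_BB / det(I−A) = 0.7625 / 0.544875.
Δx_B = 0.7625 × (+25) / 0.544875 = 19.0625 / 0.544875 ≈ 34.99.

Δx_B = 34.99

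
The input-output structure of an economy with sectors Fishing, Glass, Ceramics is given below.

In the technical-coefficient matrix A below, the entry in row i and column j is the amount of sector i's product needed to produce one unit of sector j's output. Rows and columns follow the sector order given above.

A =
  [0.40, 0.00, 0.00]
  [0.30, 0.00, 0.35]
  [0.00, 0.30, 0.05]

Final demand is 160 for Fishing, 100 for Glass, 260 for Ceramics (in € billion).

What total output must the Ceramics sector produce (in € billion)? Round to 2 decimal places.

I − A =
  [   0.60     0.00     0.00]
  [  -0.30     1.00    -0.35]
  [   0.00    -0.30     0.95]
Cofactors of I−A, C_ij = (−1)^(i+j)·(minor ij) (rows/columns in the sector order above):
  C_11 = (1.00)(0.95) − (-0.35)(-0.30) = 0.8450
  C_12 = −[(-0.30)(0.95) − (-0.35)(0.00)] = 0.2850
  C_13 = (-0.30)(-0.30) − (1.00)(0.00) = 0.0900
  C_21 = −[(0.00)(0.95) − (0.00)(-0.30)] = 0.0000
  C_22 = (0.60)(0.95) − (0.00)(0.00) = 0.5700
  C_23 = −[(0.60)(-0.30) − (0.00)(0.00)] = 0.1800
  C_31 = (0.00)(-0.35) − (0.00)(1.00) = 0.0000
  C_32 = −[(0.60)(-0.35) − (0.00)(-0.30)] = 0.2100
  C_33 = (0.60)(1.00) − (0.00)(-0.30) = 0.6000
det(I−A) = Σ_j (I−A)_1j·C_1j = (0.60)(0.8450) + (0.00)(0.2850) + (0.00)(0.0900) = 0.5070
adj(I−A) = Cᵀ =
  [ 0.8450   0.0000   0.0000]
  [ 0.2850   0.5700   0.2100]
  [ 0.0900   0.1800   0.6000]
(I − A)⁻¹ = adj(I−A) / det(I−A) ≈
  [   1.6667     0.0000     0.0000]
  [   0.5621     1.1243     0.4142]
  [   0.1775     0.3550     1.1834]
x = (I − A)⁻¹ d = adj(I−A)·d / det(I−A), with det(I−A) = 0.5070:
  x_1 = (0.8450·160 + 0.0000·100 + 0.0000·260) / 0.5070 = 135.20 / 0.5070 ≈ 266.67
  x_2 = (0.2850·160 + 0.5700·100 + 0.2100·260) / 0.5070 = 157.20 / 0.5070 ≈ 310.06
  x_3 = (0.0900·160 + 0.1800·100 + 0.6000·260) / 0.5070 = 188.40 / 0.5070 ≈ 371.60

x_3 = 371.60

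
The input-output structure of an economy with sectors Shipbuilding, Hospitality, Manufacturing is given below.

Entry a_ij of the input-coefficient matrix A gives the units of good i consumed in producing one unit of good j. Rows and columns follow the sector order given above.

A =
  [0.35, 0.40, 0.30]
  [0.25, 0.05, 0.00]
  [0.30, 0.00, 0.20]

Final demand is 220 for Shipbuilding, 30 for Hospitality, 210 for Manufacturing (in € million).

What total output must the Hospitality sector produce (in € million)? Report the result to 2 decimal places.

x_H = 221.16

I − A =
  [   0.65    -0.40    -0.30]
  [  -0.25     0.95     0.00]
  [  -0.30     0.00     0.80]
Cofactors of I−A, C_ij = (−1)^(i+j)·(minor ij) (rows/columns in the sector order above):
  C_11 = (0.95)(0.80) − (0.00)(0.00) = 0.7600
  C_12 = −[(-0.25)(0.80) − (0.00)(-0.30)] = 0.2000
  C_13 = (-0.25)(0.00) − (0.95)(-0.30) = 0.2850
  C_21 = −[(-0.40)(0.80) − (-0.30)(0.00)] = 0.3200
  C_22 = (0.65)(0.80) − (-0.30)(-0.30) = 0.4300
  C_23 = −[(0.65)(0.00) − (-0.40)(-0.30)] = 0.1200
  C_31 = (-0.40)(0.00) − (-0.30)(0.95) = 0.2850
  C_32 = −[(0.65)(0.00) − (-0.30)(-0.25)] = 0.0750
  C_33 = (0.65)(0.95) − (-0.40)(-0.25) = 0.5175
det(I−A) = Σ_j (I−A)_1j·C_1j = (0.65)(0.7600) + (-0.40)(0.2000) + (-0.30)(0.2850) = 0.3285
adj(I−A) = Cᵀ =
  [ 0.7600   0.3200   0.2850]
  [ 0.2000   0.4300   0.0750]
  [ 0.2850   0.1200   0.5175]
(I − A)⁻¹ = adj(I−A) / det(I−A) ≈
  [   2.3135     0.9741     0.8676]
  [   0.6088     1.3090     0.2283]
  [   0.8676     0.3653     1.5753]
x = (I − A)⁻¹ d = adj(I−A)·d / det(I−A), with det(I−A) = 0.3285:
  x_S = (0.7600·220 + 0.3200·30 + 0.2850·210) / 0.3285 = 236.65 / 0.3285 ≈ 720.40
  x_H = (0.2000·220 + 0.4300·30 + 0.0750·210) / 0.3285 = 72.65 / 0.3285 ≈ 221.16
  x_M = (0.2850·220 + 0.1200·30 + 0.5175·210) / 0.3285 = 174.975 / 0.3285 ≈ 532.65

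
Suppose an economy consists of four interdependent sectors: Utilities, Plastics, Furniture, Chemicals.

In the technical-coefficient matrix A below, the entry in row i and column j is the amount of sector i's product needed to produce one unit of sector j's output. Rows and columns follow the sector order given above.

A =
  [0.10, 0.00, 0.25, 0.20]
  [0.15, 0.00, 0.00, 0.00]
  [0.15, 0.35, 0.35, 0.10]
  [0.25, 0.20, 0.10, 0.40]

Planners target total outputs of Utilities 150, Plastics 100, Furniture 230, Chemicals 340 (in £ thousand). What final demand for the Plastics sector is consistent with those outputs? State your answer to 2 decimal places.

I − A =
  [   0.90     0.00    -0.25    -0.20]
  [  -0.15     1.00     0.00     0.00]
  [  -0.15    -0.35     0.65    -0.10]
  [  -0.25    -0.20    -0.10     0.60]
d = (I − A) x:
  d_1 = (+0.90)·150 + (+0.00)·100 + (-0.25)·230 + (-0.20)·340 = 9.50
  d_2 = (-0.15)·150 + (+1.00)·100 + (+0.00)·230 + (+0.00)·340 = 77.50
  d_3 = (-0.15)·150 + (-0.35)·100 + (+0.65)·230 + (-0.10)·340 = 58.00
  d_4 = (-0.25)·150 + (-0.20)·100 + (-0.10)·230 + (+0.60)·340 = 123.50

d_2 = 77.50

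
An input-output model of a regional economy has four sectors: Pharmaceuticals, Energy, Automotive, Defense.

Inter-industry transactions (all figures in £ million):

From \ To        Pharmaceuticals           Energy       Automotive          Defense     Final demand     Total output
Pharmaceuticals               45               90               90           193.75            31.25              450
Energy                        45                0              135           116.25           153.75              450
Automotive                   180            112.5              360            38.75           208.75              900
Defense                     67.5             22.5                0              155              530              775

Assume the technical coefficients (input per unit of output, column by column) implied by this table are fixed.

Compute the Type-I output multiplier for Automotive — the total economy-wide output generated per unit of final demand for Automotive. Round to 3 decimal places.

Technical coefficients a_ij = z_ij / X_j:
  a_11 = 45/450 = 0.10, a_21 = 45/450 = 0.10, a_31 = 180/450 = 0.40, a_41 = 67.5/450 = 0.15
  a_12 = 90/450 = 0.20, a_22 = 0/450 = 0.00, a_32 = 112.5/450 = 0.25, a_42 = 22.5/450 = 0.05
  a_13 = 90/900 = 0.10, a_23 = 135/900 = 0.15, a_33 = 360/900 = 0.40, a_43 = 0/900 = 0.00
  a_14 = 193.75/775 = 0.25, a_24 = 116.25/775 = 0.15, a_34 = 38.75/775 = 0.05, a_44 = 155/775 = 0.20
I − A =
  [   0.90    -0.20    -0.10    -0.25]
  [  -0.10     1.00    -0.15    -0.15]
  [  -0.40    -0.25     0.60    -0.05]
  [  -0.15    -0.05     0.00     0.80]
Compute the cofactors C_ij = (−1)^(i+j)·(3×3 minor ij) of I−A; the adjugate is their transpose:
adj(I−A) = Cᵀ =
  [ 0.445125   0.123750   0.105125   0.168875]
  [ 0.110625   0.376750   0.112625   0.112250]
  [ 0.350375   0.243375   0.654000   0.196000]
  [ 0.090375   0.046750   0.026750   0.439750]
det(I−A) = Σ_j (I−A)_1j·C_1j = (0.90)(0.445125) + (-0.20)(0.110625) + (-0.10)(0.350375) + (-0.25)(0.090375) = 0.32085625
(I − A)⁻¹ = adj(I−A) / det(I−A) ≈
  [   1.3873     0.3857     0.3276     0.5263]
  [   0.3448     1.1742     0.3510     0.3498]
  [   1.0920     0.7585     2.0383     0.6109]
  [   0.2817     0.1457     0.0834     1.3706]
The output multiplier for sector j is the column-j sum of the Leontief inverse (I − A)⁻¹ = adj(I−A) / det(I−A).
Column 3 of adj(I−A): (0.105125, 0.112625, 0.654000, 0.026750); det(I−A) = 0.32085625.
m_3 = (0.105125 + 0.112625 + 0.654000 + 0.026750) / 0.32085625 = 0.8985 / 0.32085625 ≈ 2.800.

m_3 = 2.800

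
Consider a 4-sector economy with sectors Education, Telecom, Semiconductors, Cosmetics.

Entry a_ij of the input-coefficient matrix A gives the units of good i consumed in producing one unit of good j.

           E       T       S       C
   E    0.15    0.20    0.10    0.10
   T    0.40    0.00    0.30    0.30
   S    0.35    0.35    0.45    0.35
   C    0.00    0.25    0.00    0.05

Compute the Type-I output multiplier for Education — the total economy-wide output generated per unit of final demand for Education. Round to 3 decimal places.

m_E = 6.604

I − A =
  [   0.85    -0.20    -0.10    -0.10]
  [  -0.40     1.00    -0.30    -0.30]
  [  -0.35    -0.35     0.55    -0.35]
  [   0.00    -0.25     0.00     0.95]
Compute the cofactors C_ij = (−1)^(i+j)·(3×3 minor ij) of I−A; the adjugate is their transpose:
adj(I−A) = Cᵀ =
  [ 0.355250   0.160250   0.152000   0.144000]
  [ 0.308750   0.410875   0.280250   0.265500]
  [ 0.474250   0.432250   0.657750   0.428750]
  [ 0.081250   0.108125   0.073750   0.264250]
det(I−A) = Σ_j (I−A)_1j·C_1j = (0.85)(0.355250) + (-0.20)(0.308750) + (-0.10)(0.474250) + (-0.10)(0.081250) = 0.1846625
(I − A)⁻¹ = adj(I−A) / det(I−A) ≈
  [   1.9238     0.8678     0.8231     0.7798]
  [   1.6720     2.2250     1.5176     1.4378]
  [   2.5682     2.3408     3.5619     2.3218]
  [   0.4400     0.5855     0.3994     1.4310]
The output multiplier for sector j is the column-j sum of the Leontief inverse (I − A)⁻¹ = adj(I−A) / det(I−A).
Column E of adj(I−A): (0.355250, 0.308750, 0.474250, 0.081250); det(I−A) = 0.1846625.
m_E = (0.355250 + 0.308750 + 0.474250 + 0.081250) / 0.1846625 = 1.2195 / 0.1846625 ≈ 6.604.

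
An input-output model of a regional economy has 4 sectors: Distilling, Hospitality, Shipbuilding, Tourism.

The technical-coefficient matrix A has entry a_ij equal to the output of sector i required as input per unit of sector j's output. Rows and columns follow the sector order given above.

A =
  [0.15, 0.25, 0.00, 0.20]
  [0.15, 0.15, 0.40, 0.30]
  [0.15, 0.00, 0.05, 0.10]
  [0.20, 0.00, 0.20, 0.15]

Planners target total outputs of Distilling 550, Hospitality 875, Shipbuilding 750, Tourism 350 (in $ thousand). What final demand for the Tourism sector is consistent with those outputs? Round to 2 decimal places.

I − A =
  [   0.85    -0.25     0.00    -0.20]
  [  -0.15     0.85    -0.40    -0.30]
  [  -0.15     0.00     0.95    -0.10]
  [  -0.20     0.00    -0.20     0.85]
d = (I − A) x:
  d_D = (+0.85)·550 + (-0.25)·875 + (+0.00)·750 + (-0.20)·350 = 178.75
  d_H = (-0.15)·550 + (+0.85)·875 + (-0.40)·750 + (-0.30)·350 = 256.25
  d_S = (-0.15)·550 + (+0.00)·875 + (+0.95)·750 + (-0.10)·350 = 595.00
  d_T = (-0.20)·550 + (+0.00)·875 + (-0.20)·750 + (+0.85)·350 = 37.50

d_T = 37.50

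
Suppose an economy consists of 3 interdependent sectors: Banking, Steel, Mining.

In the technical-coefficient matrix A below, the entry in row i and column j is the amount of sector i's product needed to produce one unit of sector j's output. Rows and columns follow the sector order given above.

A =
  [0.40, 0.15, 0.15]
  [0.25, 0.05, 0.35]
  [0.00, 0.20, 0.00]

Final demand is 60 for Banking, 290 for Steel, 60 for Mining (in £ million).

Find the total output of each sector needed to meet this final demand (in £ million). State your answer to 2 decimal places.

x_1 = 241.61, x_2 = 422.05, x_3 = 144.41

I − A =
  [   0.60    -0.15    -0.15]
  [  -0.25     0.95    -0.35]
  [   0.00    -0.20     1.00]
Cofactors of I−A, C_ij = (−1)^(i+j)·(minor ij) (rows/columns in the sector order above):
  C_11 = (0.95)(1.00) − (-0.35)(-0.20) = 0.8800
  C_12 = −[(-0.25)(1.00) − (-0.35)(0.00)] = 0.2500
  C_13 = (-0.25)(-0.20) − (0.95)(0.00) = 0.0500
  C_21 = −[(-0.15)(1.00) − (-0.15)(-0.20)] = 0.1800
  C_22 = (0.60)(1.00) − (-0.15)(0.00) = 0.6000
  C_23 = −[(0.60)(-0.20) − (-0.15)(0.00)] = 0.1200
  C_31 = (-0.15)(-0.35) − (-0.15)(0.95) = 0.1950
  C_32 = −[(0.60)(-0.35) − (-0.15)(-0.25)] = 0.2475
  C_33 = (0.60)(0.95) − (-0.15)(-0.25) = 0.5325
det(I−A) = Σ_j (I−A)_1j·C_1j = (0.60)(0.8800) + (-0.15)(0.2500) + (-0.15)(0.0500) = 0.4830
adj(I−A) = Cᵀ =
  [ 0.8800   0.1800   0.1950]
  [ 0.2500   0.6000   0.2475]
  [ 0.0500   0.1200   0.5325]
(I − A)⁻¹ = adj(I−A) / det(I−A) ≈
  [   1.8219     0.3727     0.4037]
  [   0.5176     1.2422     0.5124]
  [   0.1035     0.2484     1.1025]
x = (I − A)⁻¹ d = adj(I−A)·d / det(I−A), with det(I−A) = 0.4830:
  x_1 = (0.8800·60 + 0.1800·290 + 0.1950·60) / 0.4830 = 116.70 / 0.4830 ≈ 241.61
  x_2 = (0.2500·60 + 0.6000·290 + 0.2475·60) / 0.4830 = 203.85 / 0.4830 ≈ 422.05
  x_3 = (0.0500·60 + 0.1200·290 + 0.5325·60) / 0.4830 = 69.75 / 0.4830 ≈ 144.41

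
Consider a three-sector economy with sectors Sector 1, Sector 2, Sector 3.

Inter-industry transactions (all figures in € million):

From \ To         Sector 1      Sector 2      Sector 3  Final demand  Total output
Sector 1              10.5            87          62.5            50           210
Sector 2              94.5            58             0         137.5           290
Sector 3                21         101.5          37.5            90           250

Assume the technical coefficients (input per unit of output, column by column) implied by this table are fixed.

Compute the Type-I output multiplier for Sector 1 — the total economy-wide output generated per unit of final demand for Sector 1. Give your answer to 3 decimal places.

m_1 = 2.755

Technical coefficients a_ij = z_ij / X_j:
  a_11 = 10.5/210 = 0.05, a_21 = 94.5/210 = 0.45, a_31 = 21/210 = 0.10
  a_12 = 87/290 = 0.30, a_22 = 58/290 = 0.20, a_32 = 101.5/290 = 0.35
  a_13 = 62.5/250 = 0.25, a_23 = 0/250 = 0.00, a_33 = 37.5/250 = 0.15
I − A =
  [   0.95    -0.30    -0.25]
  [  -0.45     0.80     0.00]
  [  -0.10    -0.35     0.85]
Cofactors of I−A, C_ij = (−1)^(i+j)·(minor ij) (rows/columns in the sector order above):
  C_11 = (0.80)(0.85) − (0.00)(-0.35) = 0.6800
  C_12 = −[(-0.45)(0.85) − (0.00)(-0.10)] = 0.3825
  C_13 = (-0.45)(-0.35) − (0.80)(-0.10) = 0.2375
  C_21 = −[(-0.30)(0.85) − (-0.25)(-0.35)] = 0.3425
  C_22 = (0.95)(0.85) − (-0.25)(-0.10) = 0.7825
  C_23 = −[(0.95)(-0.35) − (-0.30)(-0.10)] = 0.3625
  C_31 = (-0.30)(0.00) − (-0.25)(0.80) = 0.2000
  C_32 = −[(0.95)(0.00) − (-0.25)(-0.45)] = 0.1125
  C_33 = (0.95)(0.80) − (-0.30)(-0.45) = 0.6250
det(I−A) = Σ_j (I−A)_1j·C_1j = (0.95)(0.6800) + (-0.30)(0.3825) + (-0.25)(0.2375) = 0.471875
adj(I−A) = Cᵀ =
  [ 0.6800   0.3425   0.2000]
  [ 0.3825   0.7825   0.1125]
  [ 0.2375   0.3625   0.6250]
(I − A)⁻¹ = adj(I−A) / det(I−A) ≈
  [   1.4411     0.7258     0.4238]
  [   0.8106     1.6583     0.2384]
  [   0.5033     0.7682     1.3245]
The output multiplier for sector j is the column-j sum of the Leontief inverse (I − A)⁻¹ = adj(I−A) / det(I−A).
Column 1 of adj(I−A): (0.6800, 0.3825, 0.2375); det(I−A) = 0.471875.
m_1 = (0.6800 + 0.3825 + 0.2375) / 0.471875 = 1.30 / 0.471875 ≈ 2.755.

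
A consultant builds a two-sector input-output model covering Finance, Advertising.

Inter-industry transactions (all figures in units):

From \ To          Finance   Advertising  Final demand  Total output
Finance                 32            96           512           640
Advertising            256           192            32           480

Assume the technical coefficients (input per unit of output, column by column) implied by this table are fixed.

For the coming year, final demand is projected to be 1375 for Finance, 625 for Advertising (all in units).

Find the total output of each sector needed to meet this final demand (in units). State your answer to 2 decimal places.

x_1 = 1938.78, x_2 = 2334.18

Technical coefficients a_ij = z_ij / X_j:
  a_11 = 32/640 = 0.05, a_21 = 256/640 = 0.40
  a_12 = 96/480 = 0.20, a_22 = 192/480 = 0.40
I − A =
  [   0.95    -0.20]
  [  -0.40     0.60]
det(I−A) = (0.95)(0.60) − (-0.20)(-0.40) = 0.4900
adj(I−A) = [[0.60, 0.20], [0.40, 0.95]]
(I − A)⁻¹ = adj(I−A) / det(I−A) ≈
  [   1.2245     0.4082]
  [   0.8163     1.9388]
x = (I − A)⁻¹ d = adj(I−A)·d / det(I−A), with det(I−A) = 0.4900:
  x_1 = (0.60·1375 + 0.20·625) / 0.4900 = 950.00 / 0.4900 ≈ 1938.78
  x_2 = (0.40·1375 + 0.95·625) / 0.4900 = 1143.75 / 0.4900 ≈ 2334.18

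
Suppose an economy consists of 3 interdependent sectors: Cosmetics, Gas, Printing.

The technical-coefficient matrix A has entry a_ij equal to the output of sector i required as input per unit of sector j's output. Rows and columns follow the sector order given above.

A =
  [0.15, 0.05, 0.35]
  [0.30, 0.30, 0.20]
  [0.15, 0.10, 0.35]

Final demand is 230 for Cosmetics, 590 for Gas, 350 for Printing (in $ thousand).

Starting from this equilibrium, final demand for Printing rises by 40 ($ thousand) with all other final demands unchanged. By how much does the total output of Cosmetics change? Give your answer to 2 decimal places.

Δx_C = 32.77

I − A =
  [   0.85    -0.05    -0.35]
  [  -0.30     0.70    -0.20]
  [  -0.15    -0.10     0.65]
Cofactors of I−A, C_ij = (−1)^(i+j)·(minor ij) (rows/columns in the sector order above):
  C_11 = (0.70)(0.65) − (-0.20)(-0.10) = 0.4350
  C_12 = −[(-0.30)(0.65) − (-0.20)(-0.15)] = 0.2250
  C_13 = (-0.30)(-0.10) − (0.70)(-0.15) = 0.1350
  C_21 = −[(-0.05)(0.65) − (-0.35)(-0.10)] = 0.0675
  C_22 = (0.85)(0.65) − (-0.35)(-0.15) = 0.5000
  C_23 = −[(0.85)(-0.10) − (-0.05)(-0.15)] = 0.0925
  C_31 = (-0.05)(-0.20) − (-0.35)(0.70) = 0.2550
  C_32 = −[(0.85)(-0.20) − (-0.35)(-0.30)] = 0.2750
  C_33 = (0.85)(0.70) − (-0.05)(-0.30) = 0.5800
det(I−A) = Σ_j (I−A)_1j·C_1j = (0.85)(0.4350) + (-0.05)(0.2250) + (-0.35)(0.1350) = 0.31125
adj(I−A) = Cᵀ =
  [ 0.4350   0.0675   0.2550]
  [ 0.2250   0.5000   0.2750]
  [ 0.1350   0.0925   0.5800]
(I − A)⁻¹ = adj(I−A) / det(I−A) ≈
  [   1.3976     0.2169     0.8193]
  [   0.7229     1.6064     0.8835]
  [   0.4337     0.2972     1.8635]
Δx = (I − A)⁻¹ Δd with Δd having +40 in the Printing component and 0 elsewhere.
So Δx_C = L_CP · (+40), where L_CP = adj(I−A)_CP / det(I−A) = 0.2550 / 0.31125.
Δx_C = 0.2550 × (+40) / 0.31125 = 10.20 / 0.31125 ≈ 32.77.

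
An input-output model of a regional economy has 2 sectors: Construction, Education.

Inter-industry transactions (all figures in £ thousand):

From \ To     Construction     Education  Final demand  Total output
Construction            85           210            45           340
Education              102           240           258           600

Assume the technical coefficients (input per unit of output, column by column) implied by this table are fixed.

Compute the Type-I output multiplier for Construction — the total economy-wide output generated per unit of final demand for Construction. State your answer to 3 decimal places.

Technical coefficients a_ij = z_ij / X_j:
  a_CC = 85/340 = 0.25, a_EC = 102/340 = 0.30
  a_CE = 210/600 = 0.35, a_EE = 240/600 = 0.40
I − A =
  [   0.75    -0.35]
  [  -0.30     0.60]
det(I−A) = (0.75)(0.60) − (-0.35)(-0.30) = 0.3450
adj(I−A) = [[0.60, 0.35], [0.30, 0.75]]
(I − A)⁻¹ = adj(I−A) / det(I−A) ≈
  [   1.7391     1.0145]
  [   0.8696     2.1739]
The output multiplier for sector j is the column-j sum of the Leontief inverse (I − A)⁻¹ = adj(I−A) / det(I−A).
Column C of adj(I−A): (0.60, 0.30); det(I−A) = 0.3450.
m_C = (0.60 + 0.30) / 0.3450 = 0.90 / 0.3450 ≈ 2.609.

m_C = 2.609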